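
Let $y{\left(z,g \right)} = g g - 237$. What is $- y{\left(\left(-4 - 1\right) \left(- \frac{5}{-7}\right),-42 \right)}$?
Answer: $-1527$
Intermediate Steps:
$y{\left(z,g \right)} = -237 + g^{2}$ ($y{\left(z,g \right)} = g^{2} - 237 = -237 + g^{2}$)
$- y{\left(\left(-4 - 1\right) \left(- \frac{5}{-7}\right),-42 \right)} = - (-237 + \left(-42\right)^{2}) = - (-237 + 1764) = \left(-1\right) 1527 = -1527$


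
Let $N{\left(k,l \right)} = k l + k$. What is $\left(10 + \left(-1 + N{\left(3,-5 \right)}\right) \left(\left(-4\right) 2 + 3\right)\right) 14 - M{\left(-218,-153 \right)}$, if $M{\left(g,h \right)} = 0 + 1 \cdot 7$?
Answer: $1043$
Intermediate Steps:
$N{\left(k,l \right)} = k + k l$
$M{\left(g,h \right)} = 7$ ($M{\left(g,h \right)} = 0 + 7 = 7$)
$\left(10 + \left(-1 + N{\left(3,-5 \right)}\right) \left(\left(-4\right) 2 + 3\right)\right) 14 - M{\left(-218,-153 \right)} = \left(10 + \left(-1 + 3 \left(1 - 5\right)\right) \left(\left(-4\right) 2 + 3\right)\right) 14 - 7 = \left(10 + \left(-1 + 3 \left(-4\right)\right) \left(-8 + 3\right)\right) 14 - 7 = \left(10 + \left(-1 - 12\right) \left(-5\right)\right) 14 - 7 = \left(10 - -65\right) 14 - 7 = \left(10 + 65\right) 14 - 7 = 75 \cdot 14 - 7 = 1050 - 7 = 1043$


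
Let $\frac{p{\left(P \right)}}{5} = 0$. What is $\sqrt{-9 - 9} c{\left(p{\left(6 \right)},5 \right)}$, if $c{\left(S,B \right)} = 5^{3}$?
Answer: $375 i \sqrt{2} \approx 530.33 i$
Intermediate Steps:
$p{\left(P \right)} = 0$ ($p{\left(P \right)} = 5 \cdot 0 = 0$)
$c{\left(S,B \right)} = 125$
$\sqrt{-9 - 9} c{\left(p{\left(6 \right)},5 \right)} = \sqrt{-9 - 9} \cdot 125 = \sqrt{-18} \cdot 125 = 3 i \sqrt{2} \cdot 125 = 375 i \sqrt{2}$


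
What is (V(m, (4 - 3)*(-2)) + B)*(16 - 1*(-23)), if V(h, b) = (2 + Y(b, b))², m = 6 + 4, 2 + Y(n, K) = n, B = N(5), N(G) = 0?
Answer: 156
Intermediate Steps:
B = 0
Y(n, K) = -2 + n
m = 10
V(h, b) = b² (V(h, b) = (2 + (-2 + b))² = b²)
(V(m, (4 - 3)*(-2)) + B)*(16 - 1*(-23)) = (((4 - 3)*(-2))² + 0)*(16 - 1*(-23)) = ((1*(-2))² + 0)*(16 + 23) = ((-2)² + 0)*39 = (4 + 0)*39 = 4*39 = 156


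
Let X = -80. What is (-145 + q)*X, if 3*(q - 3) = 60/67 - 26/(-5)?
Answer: 2250688/201 ≈ 11197.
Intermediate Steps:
q = 5057/1005 (q = 3 + (60/67 - 26/(-5))/3 = 3 + (60*(1/67) - 26*(-⅕))/3 = 3 + (60/67 + 26/5)/3 = 3 + (⅓)*(2042/335) = 3 + 2042/1005 = 5057/1005 ≈ 5.0318)
(-145 + q)*X = (-145 + 5057/1005)*(-80) = -140668/1005*(-80) = 2250688/201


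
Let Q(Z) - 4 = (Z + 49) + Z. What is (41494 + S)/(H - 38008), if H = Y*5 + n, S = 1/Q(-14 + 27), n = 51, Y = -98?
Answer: -3278027/3037313 ≈ -1.0793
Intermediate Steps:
Q(Z) = 53 + 2*Z (Q(Z) = 4 + ((Z + 49) + Z) = 4 + ((49 + Z) + Z) = 4 + (49 + 2*Z) = 53 + 2*Z)
S = 1/79 (S = 1/(53 + 2*(-14 + 27)) = 1/(53 + 2*13) = 1/(53 + 26) = 1/79 ≈ 0.012658)
H = -439 (H = -98*5 + 51 = -490 + 51 = -439)
(41494 + S)/(H - 38008) = (41494 + 1/79)/(-439 - 38008) = (3278027/79)/(-38447) = (3278027/79)*(-1/38447) = -3278027/3037313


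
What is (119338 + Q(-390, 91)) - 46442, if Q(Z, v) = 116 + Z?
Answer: 72622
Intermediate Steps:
(119338 + Q(-390, 91)) - 46442 = (119338 + (116 - 390)) - 46442 = (119338 - 274) - 46442 = 119064 - 46442 = 72622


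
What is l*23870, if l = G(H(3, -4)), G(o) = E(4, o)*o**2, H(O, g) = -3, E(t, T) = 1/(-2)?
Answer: -107415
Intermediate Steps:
E(t, T) = -1/2
G(o) = -o**2/2
l = -9/2 (l = -1/2*(-3)**2 = -1/2*9 = -9/2 ≈ -4.5000)
l*23870 = -9/2*23870 = -107415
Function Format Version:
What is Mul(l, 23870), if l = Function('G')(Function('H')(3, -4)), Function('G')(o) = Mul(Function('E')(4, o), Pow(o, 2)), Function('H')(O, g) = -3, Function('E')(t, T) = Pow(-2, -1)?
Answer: -107415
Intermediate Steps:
Function('E')(t, T) = Rational(-1, 2)
Function('G')(o) = Mul(Rational(-1, 2), Pow(o, 2))
l = Rational(-9, 2) (l = Mul(Rational(-1, 2), Pow(-3, 2)) = Mul(Rational(-1, 2), 9) = Rational(-9, 2) ≈ -4.5000)
Mul(l, 23870) = Mul(Rational(-9, 2), 23870) = -107415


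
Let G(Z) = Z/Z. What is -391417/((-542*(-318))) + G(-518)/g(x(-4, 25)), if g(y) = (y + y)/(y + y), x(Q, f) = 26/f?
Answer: -219061/172356 ≈ -1.2710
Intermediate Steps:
G(Z) = 1
g(y) = 1 (g(y) = (2*y)/((2*y)) = (2*y)*(1/(2*y)) = 1)
-391417/((-542*(-318))) + G(-518)/g(x(-4, 25)) = -391417/((-542*(-318))) + 1/1 = -391417/172356 + 1*1 = -391417*1/172356 + 1 = -391417/172356 + 1 = -219061/172356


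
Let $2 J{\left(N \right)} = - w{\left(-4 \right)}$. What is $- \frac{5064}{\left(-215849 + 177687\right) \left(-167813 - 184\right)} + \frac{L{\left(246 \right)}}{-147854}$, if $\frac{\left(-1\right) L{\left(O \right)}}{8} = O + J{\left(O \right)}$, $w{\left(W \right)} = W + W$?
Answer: $\frac{1068454524612}{78992250270913} \approx 0.013526$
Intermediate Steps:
$w{\left(W \right)} = 2 W$
$J{\left(N \right)} = 4$ ($J{\left(N \right)} = \frac{\left(-1\right) 2 \left(-4\right)}{2} = \frac{\left(-1\right) \left(-8\right)}{2} = \frac{1}{2} \cdot 8 = 4$)
$L{\left(O \right)} = -32 - 8 O$ ($L{\left(O \right)} = - 8 \left(O + 4\right) = - 8 \left(4 + O\right) = -32 - 8 O$)
$- \frac{5064}{\left(-215849 + 177687\right) \left(-167813 - 184\right)} + \frac{L{\left(246 \right)}}{-147854} = - \frac{5064}{\left(-215849 + 177687\right) \left(-167813 - 184\right)} + \frac{-32 - 1968}{-147854} = - \frac{5064}{\left(-38162\right) \left(-167813 - 184\right)} + \left(-32 - 1968\right) \left(- \frac{1}{147854}\right) = - \frac{5064}{\left(-38162\right) \left(-167813 - 184\right)} - - \frac{1000}{73927} = - \frac{5064}{\left(-38162\right) \left(-167997\right)} + \frac{1000}{73927} = - \frac{5064}{6411101514} + \frac{1000}{73927} = \left(-5064\right) \frac{1}{6411101514} + \frac{1000}{73927} = - \frac{844}{1068516919} + \frac{1000}{73927} = \frac{1068454524612}{78992250270913}$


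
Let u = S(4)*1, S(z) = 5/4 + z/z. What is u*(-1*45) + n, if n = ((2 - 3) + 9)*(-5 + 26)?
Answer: 267/4 ≈ 66.750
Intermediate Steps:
S(z) = 9/4 (S(z) = 5*(1/4) + 1 = 5/4 + 1 = 9/4)
u = 9/4 (u = (9/4)*1 = 9/4 ≈ 2.2500)
n = 168 (n = (-1 + 9)*21 = 8*21 = 168)
u*(-1*45) + n = 9*(-1*45)/4 + 168 = (9/4)*(-45) + 168 = -405/4 + 168 = 267/4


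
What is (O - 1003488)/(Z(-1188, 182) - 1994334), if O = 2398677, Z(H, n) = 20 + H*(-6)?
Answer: -1395189/1987186 ≈ -0.70209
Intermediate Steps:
Z(H, n) = 20 - 6*H
(O - 1003488)/(Z(-1188, 182) - 1994334) = (2398677 - 1003488)/((20 - 6*(-1188)) - 1994334) = 1395189/((20 + 7128) - 1994334) = 1395189/(7148 - 1994334) = 1395189/(-1987186) = 1395189*(-1/1987186) = -1395189/1987186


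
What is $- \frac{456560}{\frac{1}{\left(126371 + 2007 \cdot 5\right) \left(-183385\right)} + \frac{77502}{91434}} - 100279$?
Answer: $- \frac{206442801932258532049}{323116356427031} \approx -6.3891 \cdot 10^{5}$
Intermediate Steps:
$- \frac{456560}{\frac{1}{\left(126371 + 2007 \cdot 5\right) \left(-183385\right)} + \frac{77502}{91434}} - 100279 = - \frac{456560}{\frac{1}{126371 + 10035} \left(- \frac{1}{183385}\right) + 77502 \cdot \frac{1}{91434}} - 100279 = - \frac{456560}{\frac{1}{136406} \left(- \frac{1}{183385}\right) + \frac{12917}{15239}} - 100279 = - \frac{456560}{- \frac{1}{25014814310} + \frac{12917}{15239}} - 100279 = - \frac{456560}{\frac{323116356427031}{381200755270090}} - 100279 = \left(-456560\right) \frac{381200755270090}{323116356427031} - 100279 = - \frac{174041016826112290400}{323116356427031} - 100279 = - \frac{206442801932258532049}{323116356427031}$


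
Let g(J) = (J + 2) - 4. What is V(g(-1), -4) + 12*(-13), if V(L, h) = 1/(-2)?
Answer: -313/2 ≈ -156.50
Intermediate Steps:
g(J) = -2 + J (g(J) = (2 + J) - 4 = -2 + J)
V(L, h) = -1/2
V(g(-1), -4) + 12*(-13) = -1/2 + 12*(-13) = -1/2 - 156 = -313/2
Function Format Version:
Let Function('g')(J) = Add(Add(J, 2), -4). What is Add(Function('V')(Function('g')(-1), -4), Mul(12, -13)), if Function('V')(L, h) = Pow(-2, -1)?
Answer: Rational(-313, 2) ≈ -156.50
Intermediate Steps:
Function('g')(J) = Add(-2, J) (Function('g')(J) = Add(Add(2, J), -4) = Add(-2, J))
Function('V')(L, h) = Rational(-1, 2)
Add(Function('V')(Function('g')(-1), -4), Mul(12, -13)) = Add(Rational(-1, 2), Mul(12, -13)) = Add(Rational(-1, 2), -156) = Rational(-313, 2)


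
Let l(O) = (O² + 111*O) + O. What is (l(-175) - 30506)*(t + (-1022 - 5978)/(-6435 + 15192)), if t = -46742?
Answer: 1139156189402/1251 ≈ 9.1060e+8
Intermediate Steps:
l(O) = O² + 112*O
(l(-175) - 30506)*(t + (-1022 - 5978)/(-6435 + 15192)) = (-175*(112 - 175) - 30506)*(-46742 + (-1022 - 5978)/(-6435 + 15192)) = (-175*(-63) - 30506)*(-46742 - 7000/8757) = (11025 - 30506)*(-46742 - 7000*1/8757) = -19481*(-46742 - 1000/1251) = -19481*(-58475242/1251) = 1139156189402/1251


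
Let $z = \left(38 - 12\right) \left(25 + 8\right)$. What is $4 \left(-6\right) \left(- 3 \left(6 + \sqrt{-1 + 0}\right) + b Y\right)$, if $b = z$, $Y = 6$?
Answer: $-123120 + 72 i \approx -1.2312 \cdot 10^{5} + 72.0 i$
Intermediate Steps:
$z = 858$ ($z = 26 \cdot 33 = 858$)
$b = 858$
$4 \left(-6\right) \left(- 3 \left(6 + \sqrt{-1 + 0}\right) + b Y\right) = 4 \left(-6\right) \left(- 3 \left(6 + \sqrt{-1 + 0}\right) + 858 \cdot 6\right) = - 24 \left(- 3 \left(6 + \sqrt{-1}\right) + 5148\right) = - 24 \left(- 3 \left(6 + i\right) + 5148\right) = - 24 \left(\left(-18 - 3 i\right) + 5148\right) = - 24 \left(5130 - 3 i\right) = -123120 + 72 i$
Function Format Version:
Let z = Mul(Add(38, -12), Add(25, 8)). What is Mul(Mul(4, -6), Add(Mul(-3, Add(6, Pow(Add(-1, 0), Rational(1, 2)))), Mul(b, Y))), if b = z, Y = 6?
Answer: Add(-123120, Mul(72, I)) ≈ Add(-1.2312e+5, Mul(72.000, I))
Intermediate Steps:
z = 858 (z = Mul(26, 33) = 858)
b = 858
Mul(Mul(4, -6), Add(Mul(-3, Add(6, Pow(Add(-1, 0), Rational(1, 2)))), Mul(b, Y))) = Mul(Mul(4, -6), Add(Mul(-3, Add(6, Pow(Add(-1, 0), Rational(1, 2)))), Mul(858, 6))) = Mul(-24, Add(Mul(-3, Add(6, Pow(-1, Rational(1, 2)))), 5148)) = Mul(-24, Add(Mul(-3, Add(6, I)), 5148)) = Mul(-24, Add(Add(-18, Mul(-3, I)), 5148)) = Mul(-24, Add(5130, Mul(-3, I))) = Add(-123120, Mul(72, I))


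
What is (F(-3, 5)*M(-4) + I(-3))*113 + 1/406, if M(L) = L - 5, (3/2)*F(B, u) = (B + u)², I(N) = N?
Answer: -1238705/406 ≈ -3051.0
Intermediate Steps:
F(B, u) = 2*(B + u)²/3
M(L) = -5 + L
(F(-3, 5)*M(-4) + I(-3))*113 + 1/406 = ((2*(-3 + 5)²/3)*(-5 - 4) - 3)*113 + 1/406 = (((⅔)*2²)*(-9) - 3)*113 + 1/406 = (((⅔)*4)*(-9) - 3)*113 + 1/406 = ((8/3)*(-9) - 3)*113 + 1/406 = (-24 - 3)*113 + 1/406 = -27*113 + 1/406 = -3051 + 1/406 = -1238705/406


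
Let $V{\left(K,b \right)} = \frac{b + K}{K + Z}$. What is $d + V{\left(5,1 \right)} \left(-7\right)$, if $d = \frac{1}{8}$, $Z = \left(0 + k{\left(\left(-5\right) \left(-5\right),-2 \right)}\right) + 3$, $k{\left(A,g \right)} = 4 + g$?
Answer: $- \frac{163}{40} \approx -4.075$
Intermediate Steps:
$Z = 5$ ($Z = \left(0 + \left(4 - 2\right)\right) + 3 = \left(0 + 2\right) + 3 = 2 + 3 = 5$)
$V{\left(K,b \right)} = \frac{K + b}{5 + K}$ ($V{\left(K,b \right)} = \frac{b + K}{K + 5} = \frac{K + b}{5 + K}$)
$d = \frac{1}{8} \approx 0.125$
$d + V{\left(5,1 \right)} \left(-7\right) = \frac{1}{8} + \frac{5 + 1}{5 + 5} \left(-7\right) = \frac{1}{8} + \frac{1}{10} \cdot 6 \left(-7\right) = \frac{1}{8} + \frac{3}{5} \left(-7\right) = \frac{1}{8} - \frac{21}{5} = - \frac{163}{40}$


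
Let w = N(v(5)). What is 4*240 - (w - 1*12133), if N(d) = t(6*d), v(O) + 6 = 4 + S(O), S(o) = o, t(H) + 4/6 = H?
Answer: 39227/3 ≈ 13076.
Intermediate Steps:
t(H) = -⅔ + H
v(O) = -2 + O (v(O) = -6 + (4 + O) = -2 + O)
N(d) = -⅔ + 6*d
w = 52/3 (w = -⅔ + 6*(-2 + 5) = -⅔ + 6*3 = -⅔ + 18 = 52/3 ≈ 17.333)
4*240 - (w - 1*12133) = 4*240 - (52/3 - 1*12133) = 960 - (52/3 - 12133) = 960 - 1*(-36347/3) = 960 + 36347/3 = 39227/3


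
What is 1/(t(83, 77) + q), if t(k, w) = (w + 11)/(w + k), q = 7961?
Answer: 20/159231 ≈ 0.00012560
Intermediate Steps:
t(k, w) = (11 + w)/(k + w)
1/(t(83, 77) + q) = 1/((11 + 77)/(83 + 77) + 7961) = 1/(88/160 + 7961) = 1/((1/160)*88 + 7961) = 1/(11/20 + 7961) = 1/(159231/20) = 20/159231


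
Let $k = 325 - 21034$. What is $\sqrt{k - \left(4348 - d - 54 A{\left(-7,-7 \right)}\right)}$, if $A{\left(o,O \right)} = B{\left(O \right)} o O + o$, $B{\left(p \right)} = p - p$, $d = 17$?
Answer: $i \sqrt{25418} \approx 159.43 i$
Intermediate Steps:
$B{\left(p \right)} = 0$
$k = -20709$ ($k = 325 - 21034 = -20709$)
$A{\left(o,O \right)} = o$ ($A{\left(o,O \right)} = 0 o O + o = 0 O + o = 0 + o = o$)
$\sqrt{k - \left(4348 - d - 54 A{\left(-7,-7 \right)}\right)} = \sqrt{-20709 + \left(\left(17 + 54 \left(-7\right)\right) - 4348\right)} = \sqrt{-20709 + \left(\left(17 - 378\right) - 4348\right)} = \sqrt{-20709 - 4709} = \sqrt{-25418} = i \sqrt{25418}$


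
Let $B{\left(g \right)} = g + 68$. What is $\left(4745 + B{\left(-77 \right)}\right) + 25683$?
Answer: $30419$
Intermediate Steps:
$B{\left(g \right)} = 68 + g$
$\left(4745 + B{\left(-77 \right)}\right) + 25683 = \left(4745 + \left(68 - 77\right)\right) + 25683 = \left(4745 - 9\right) + 25683 = 4736 + 25683 = 30419$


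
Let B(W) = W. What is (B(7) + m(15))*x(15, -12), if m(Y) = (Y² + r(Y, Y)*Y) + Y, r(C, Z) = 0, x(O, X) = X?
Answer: -2964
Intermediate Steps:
m(Y) = Y + Y² (m(Y) = (Y² + 0*Y) + Y = (Y² + 0) + Y = Y² + Y = Y + Y²)
(B(7) + m(15))*x(15, -12) = (7 + 15*(1 + 15))*(-12) = (7 + 15*16)*(-12) = (7 + 240)*(-12) = 247*(-12) = -2964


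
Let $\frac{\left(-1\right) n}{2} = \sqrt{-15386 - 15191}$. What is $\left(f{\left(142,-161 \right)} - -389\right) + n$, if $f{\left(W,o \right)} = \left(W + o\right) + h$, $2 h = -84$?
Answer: $328 - 2 i \sqrt{30577} \approx 328.0 - 349.73 i$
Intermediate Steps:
$h = -42$ ($h = \frac{1}{2} \left(-84\right) = -42$)
$n = - 2 i \sqrt{30577}$ ($n = - 2 \sqrt{-15386 - 15191} = - 2 \sqrt{-30577} = - 2 i \sqrt{30577} \approx - 349.73 i$)
$f{\left(W,o \right)} = -42 + W + o$ ($f{\left(W,o \right)} = \left(W + o\right) - 42 = -42 + W + o$)
$\left(f{\left(142,-161 \right)} - -389\right) + n = \left(\left(-42 + 142 - 161\right) - -389\right) - 2 i \sqrt{30577} = \left(-61 + \left(-8083 + 8472\right)\right) - 2 i \sqrt{30577} = \left(-61 + 389\right) - 2 i \sqrt{30577} = 328 - 2 i \sqrt{30577}$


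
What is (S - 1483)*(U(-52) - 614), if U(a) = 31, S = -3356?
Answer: 2821137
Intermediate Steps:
(S - 1483)*(U(-52) - 614) = (-3356 - 1483)*(31 - 614) = -4839*(-583) = 2821137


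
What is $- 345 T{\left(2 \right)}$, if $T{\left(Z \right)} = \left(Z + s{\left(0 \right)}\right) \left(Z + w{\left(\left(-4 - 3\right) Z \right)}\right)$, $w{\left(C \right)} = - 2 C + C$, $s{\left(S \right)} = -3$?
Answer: $5520$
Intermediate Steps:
$w{\left(C \right)} = - C$
$T{\left(Z \right)} = 8 Z \left(-3 + Z\right)$ ($T{\left(Z \right)} = \left(Z - 3\right) \left(Z - \left(-4 - 3\right) Z\right) = \left(-3 + Z\right) \left(Z - - 7 Z\right) = \left(-3 + Z\right) \left(Z + 7 Z\right) = \left(-3 + Z\right) 8 Z = 8 Z \left(-3 + Z\right)$)
$- 345 T{\left(2 \right)} = - 345 \cdot 8 \cdot 2 \left(-3 + 2\right) = - 345 \cdot 8 \cdot 2 \left(-1\right) = \left(-345\right) \left(-16\right) = 5520$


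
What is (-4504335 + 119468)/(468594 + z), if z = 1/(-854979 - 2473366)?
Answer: -14594350155115/1559642496929 ≈ -9.3575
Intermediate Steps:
z = -1/3328345 (z = 1/(-3328345) = -1/3328345 ≈ -3.0045e-7)
(-4504335 + 119468)/(468594 + z) = (-4504335 + 119468)/(468594 - 1/3328345) = -4384867/1559642496929/3328345 = -4384867*3328345/1559642496929 = -14594350155115/1559642496929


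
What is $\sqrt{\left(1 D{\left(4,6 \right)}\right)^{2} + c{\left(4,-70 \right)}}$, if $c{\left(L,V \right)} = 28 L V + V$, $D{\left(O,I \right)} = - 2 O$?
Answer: $i \sqrt{7846} \approx 88.578 i$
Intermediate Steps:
$c{\left(L,V \right)} = V + 28 L V$ ($c{\left(L,V \right)} = 28 L V + V = V + 28 L V$)
$\sqrt{\left(1 D{\left(4,6 \right)}\right)^{2} + c{\left(4,-70 \right)}} = \sqrt{\left(1 \left(\left(-2\right) 4\right)\right)^{2} - 70 \left(1 + 28 \cdot 4\right)} = \sqrt{\left(1 \left(-8\right)\right)^{2} - 70 \left(1 + 112\right)} = \sqrt{\left(-8\right)^{2} - 7910} = \sqrt{64 - 7910} = \sqrt{-7846} = i \sqrt{7846}$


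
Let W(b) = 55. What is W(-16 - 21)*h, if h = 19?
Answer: 1045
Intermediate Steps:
W(-16 - 21)*h = 55*19 = 1045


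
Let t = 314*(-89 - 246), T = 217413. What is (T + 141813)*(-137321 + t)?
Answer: -87116256486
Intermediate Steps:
t = -105190 (t = 314*(-335) = -105190)
(T + 141813)*(-137321 + t) = (217413 + 141813)*(-137321 - 105190) = 359226*(-242511) = -87116256486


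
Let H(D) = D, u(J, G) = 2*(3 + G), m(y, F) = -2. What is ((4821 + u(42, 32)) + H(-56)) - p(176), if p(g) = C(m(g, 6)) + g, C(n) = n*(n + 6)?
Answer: 4667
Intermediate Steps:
C(n) = n*(6 + n)
u(J, G) = 6 + 2*G
p(g) = -8 + g (p(g) = -2*(6 - 2) + g = -2*4 + g = -8 + g)
((4821 + u(42, 32)) + H(-56)) - p(176) = ((4821 + (6 + 2*32)) - 56) - (-8 + 176) = ((4821 + (6 + 64)) - 56) - 1*168 = ((4821 + 70) - 56) - 168 = (4891 - 56) - 168 = 4835 - 168 = 4667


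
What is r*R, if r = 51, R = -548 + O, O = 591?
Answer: 2193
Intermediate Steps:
R = 43 (R = -548 + 591 = 43)
r*R = 51*43 = 2193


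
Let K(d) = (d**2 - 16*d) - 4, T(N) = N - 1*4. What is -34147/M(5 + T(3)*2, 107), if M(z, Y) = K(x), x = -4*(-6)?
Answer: -34147/188 ≈ -181.63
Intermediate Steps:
T(N) = -4 + N (T(N) = N - 4 = -4 + N)
x = 24
K(d) = -4 + d**2 - 16*d
M(z, Y) = 188 (M(z, Y) = -4 + 24**2 - 16*24 = -4 + 576 - 384 = 188)
-34147/M(5 + T(3)*2, 107) = -34147/188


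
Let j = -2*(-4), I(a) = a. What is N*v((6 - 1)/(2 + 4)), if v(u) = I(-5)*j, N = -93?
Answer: 3720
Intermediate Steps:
j = 8
v(u) = -40 (v(u) = -5*8 = -40)
N*v((6 - 1)/(2 + 4)) = -93*(-40) = 3720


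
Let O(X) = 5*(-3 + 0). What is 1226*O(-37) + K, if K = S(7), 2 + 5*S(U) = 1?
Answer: -91951/5 ≈ -18390.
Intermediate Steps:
O(X) = -15 (O(X) = 5*(-3) = -15)
S(U) = -1/5 (S(U) = -2/5 + (1/5)*1 = -2/5 + 1/5 = -1/5)
K = -1/5 ≈ -0.20000
1226*O(-37) + K = 1226*(-15) - 1/5 = -18390 - 1/5 = -91951/5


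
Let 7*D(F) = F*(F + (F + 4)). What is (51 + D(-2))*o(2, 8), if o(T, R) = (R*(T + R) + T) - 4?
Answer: 3978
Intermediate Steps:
o(T, R) = -4 + T + R*(R + T) (o(T, R) = (R*(R + T) + T) - 4 = (T + R*(R + T)) - 4 = -4 + T + R*(R + T))
D(F) = F*(4 + 2*F)/7 (D(F) = (F*(F + (F + 4)))/7 = (F*(F + (4 + F)))/7 = (F*(4 + 2*F))/7 = F*(4 + 2*F)/7)
(51 + D(-2))*o(2, 8) = (51 + (2/7)*(-2)*(2 - 2))*(-4 + 2 + 8**2 + 8*2) = (51 + (2/7)*(-2)*0)*(-4 + 2 + 64 + 16) = (51 + 0)*78 = 51*78 = 3978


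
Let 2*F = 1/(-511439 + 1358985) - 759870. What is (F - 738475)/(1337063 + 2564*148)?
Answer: -1895807843719/2909684746220 ≈ -0.65155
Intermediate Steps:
F = -644024779019/1695092 (F = (1/(-511439 + 1358985) - 759870)/2 = (1/847546 - 759870)/2 = (½)*(-644024779019/847546) = -644024779019/1695092 ≈ -3.7994e+5)
(F - 738475)/(1337063 + 2564*148) = (-644024779019/1695092 - 738475)/(1337063 + 2564*148) = -1895807843719/(1695092*(1337063 + 379472)) = -1895807843719/1695092/1716535 = -1895807843719/1695092*1/1716535 = -1895807843719/2909684746220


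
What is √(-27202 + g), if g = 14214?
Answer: 2*I*√3247 ≈ 113.96*I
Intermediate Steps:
√(-27202 + g) = √(-27202 + 14214) = √(-12988) = 2*I*√3247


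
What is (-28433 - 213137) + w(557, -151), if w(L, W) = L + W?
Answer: -241164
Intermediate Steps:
(-28433 - 213137) + w(557, -151) = (-28433 - 213137) + (557 - 151) = -241570 + 406 = -241164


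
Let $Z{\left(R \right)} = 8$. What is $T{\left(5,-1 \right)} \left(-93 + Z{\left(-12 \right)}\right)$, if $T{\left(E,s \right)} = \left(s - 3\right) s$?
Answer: $-340$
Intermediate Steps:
$T{\left(E,s \right)} = s \left(-3 + s\right)$ ($T{\left(E,s \right)} = \left(-3 + s\right) s = s \left(-3 + s\right)$)
$T{\left(5,-1 \right)} \left(-93 + Z{\left(-12 \right)}\right) = - (-3 - 1) \left(-93 + 8\right) = \left(-1\right) \left(-4\right) \left(-85\right) = 4 \left(-85\right) = -340$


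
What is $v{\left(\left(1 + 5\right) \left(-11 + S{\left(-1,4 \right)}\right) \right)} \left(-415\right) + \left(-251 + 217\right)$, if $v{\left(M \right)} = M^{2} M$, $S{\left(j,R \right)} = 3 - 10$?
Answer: $522780446$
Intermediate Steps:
$S{\left(j,R \right)} = -7$ ($S{\left(j,R \right)} = 3 - 10 = -7$)
$v{\left(M \right)} = M^{3}$
$v{\left(\left(1 + 5\right) \left(-11 + S{\left(-1,4 \right)}\right) \right)} \left(-415\right) + \left(-251 + 217\right) = \left(\left(1 + 5\right) \left(-11 - 7\right)\right)^{3} \left(-415\right) + \left(-251 + 217\right) = \left(6 \left(-18\right)\right)^{3} \left(-415\right) - 34 = \left(-108\right)^{3} \left(-415\right) - 34 = \left(-1259712\right) \left(-415\right) - 34 = 522780480 - 34 = 522780446$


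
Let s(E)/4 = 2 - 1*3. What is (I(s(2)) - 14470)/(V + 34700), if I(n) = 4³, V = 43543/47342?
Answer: -682008852/1642810943 ≈ -0.41515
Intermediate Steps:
V = 43543/47342 (V = 43543*(1/47342) = 43543/47342 ≈ 0.91975)
s(E) = -4 (s(E) = 4*(2 - 1*3) = 4*(2 - 3) = 4*(-1) = -4)
I(n) = 64
(I(s(2)) - 14470)/(V + 34700) = (64 - 14470)/(43543/47342 + 34700) = -14406/1642810943/47342 = -14406*47342/1642810943 = -682008852/1642810943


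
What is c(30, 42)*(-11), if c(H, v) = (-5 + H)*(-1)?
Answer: 275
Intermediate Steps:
c(H, v) = 5 - H
c(30, 42)*(-11) = (5 - 1*30)*(-11) = (5 - 30)*(-11) = -25*(-11) = 275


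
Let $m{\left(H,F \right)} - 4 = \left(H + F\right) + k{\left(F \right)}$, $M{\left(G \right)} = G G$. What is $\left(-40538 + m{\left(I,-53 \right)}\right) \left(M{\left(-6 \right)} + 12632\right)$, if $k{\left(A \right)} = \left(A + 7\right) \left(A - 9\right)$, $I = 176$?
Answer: $-475797412$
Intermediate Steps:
$k{\left(A \right)} = \left(-9 + A\right) \left(7 + A\right)$ ($k{\left(A \right)} = \left(7 + A\right) \left(-9 + A\right) = \left(-9 + A\right) \left(7 + A\right)$)
$M{\left(G \right)} = G^{2}$
$m{\left(H,F \right)} = -59 + H + F^{2} - F$ ($m{\left(H,F \right)} = 4 - \left(63 + F - H - F^{2}\right) = 4 + \left(-63 + H + F^{2} - F\right) = -59 + H + F^{2} - F$)
$\left(-40538 + m{\left(I,-53 \right)}\right) \left(M{\left(-6 \right)} + 12632\right) = \left(-40538 + \left(-59 + 176 + \left(-53\right)^{2} - -53\right)\right) \left(\left(-6\right)^{2} + 12632\right) = \left(-40538 + \left(-59 + 176 + 2809 + 53\right)\right) \left(36 + 12632\right) = \left(-40538 + 2979\right) 12668 = \left(-37559\right) 12668 = -475797412$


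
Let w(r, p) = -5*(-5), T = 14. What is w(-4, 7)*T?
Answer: 350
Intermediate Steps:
w(r, p) = 25
w(-4, 7)*T = 25*14 = 350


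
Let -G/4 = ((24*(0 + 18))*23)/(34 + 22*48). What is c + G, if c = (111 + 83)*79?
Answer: 8332798/545 ≈ 15290.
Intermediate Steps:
c = 15326 (c = 194*79 = 15326)
G = -19872/545 (G = -4*(24*(0 + 18))*23/(34 + 22*48) = -4*(24*18)*23/(34 + 1056) = -4*432*23/1090 = -39744/1090 = -4*4968/545 = -19872/545 ≈ -36.462)
c + G = 15326 - 19872/545 = 8332798/545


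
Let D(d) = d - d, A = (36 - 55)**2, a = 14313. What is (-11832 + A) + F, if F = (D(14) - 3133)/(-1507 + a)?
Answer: -146900759/12806 ≈ -11471.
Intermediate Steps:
A = 361 (A = (-19)**2 = 361)
D(d) = 0
F = -3133/12806 (F = (0 - 3133)/(-1507 + 14313) = -3133/12806 ≈ -0.24465)
(-11832 + A) + F = (-11832 + 361) - 3133/12806 = -11471 - 3133/12806 = -146900759/12806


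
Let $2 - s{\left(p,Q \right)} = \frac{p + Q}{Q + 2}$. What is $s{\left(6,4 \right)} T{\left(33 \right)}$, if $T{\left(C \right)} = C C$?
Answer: $363$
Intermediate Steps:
$T{\left(C \right)} = C^{2}$
$s{\left(p,Q \right)} = 2 - \frac{Q + p}{2 + Q}$ ($s{\left(p,Q \right)} = 2 - \frac{p + Q}{Q + 2} = 2 - \frac{Q + p}{2 + Q}$)
$s{\left(6,4 \right)} T{\left(33 \right)} = \frac{4 + 4 - 6}{2 + 4} \cdot 33^{2} = \frac{4 + 4 - 6}{6} \cdot 1089 = \frac{1}{6} \cdot 2 \cdot 1089 = \frac{1}{3} \cdot 1089 = 363$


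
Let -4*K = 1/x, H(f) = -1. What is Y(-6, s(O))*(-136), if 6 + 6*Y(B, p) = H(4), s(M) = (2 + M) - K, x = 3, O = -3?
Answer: 476/3 ≈ 158.67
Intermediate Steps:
K = -1/12 (K = -¼/3 = -¼*⅓ = -1/12 ≈ -0.083333)
s(M) = 25/12 + M (s(M) = (2 + M) - 1*(-1/12) = (2 + M) + 1/12 = 25/12 + M)
Y(B, p) = -7/6 (Y(B, p) = -1 + (⅙)*(-1) = -1 - ⅙ = -7/6)
Y(-6, s(O))*(-136) = -7/6*(-136) = 476/3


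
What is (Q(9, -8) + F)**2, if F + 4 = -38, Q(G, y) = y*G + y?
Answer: 14884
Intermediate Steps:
Q(G, y) = y + G*y (Q(G, y) = G*y + y = y + G*y)
F = -42 (F = -4 - 38 = -42)
(Q(9, -8) + F)**2 = (-8*(1 + 9) - 42)**2 = (-8*10 - 42)**2 = (-80 - 42)**2 = (-122)**2 = 14884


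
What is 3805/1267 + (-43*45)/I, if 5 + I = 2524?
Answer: 7133150/3191573 ≈ 2.2350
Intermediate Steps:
I = 2519 (I = -5 + 2524 = 2519)
3805/1267 + (-43*45)/I = 3805/1267 - 43*45/2519 = 3805*(1/1267) - 1935*1/2519 = 3805/1267 - 1935/2519 = 7133150/3191573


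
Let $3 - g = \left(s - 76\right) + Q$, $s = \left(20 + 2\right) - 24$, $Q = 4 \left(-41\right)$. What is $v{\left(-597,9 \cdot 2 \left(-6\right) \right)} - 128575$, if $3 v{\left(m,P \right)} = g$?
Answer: $- \frac{385480}{3} \approx -1.2849 \cdot 10^{5}$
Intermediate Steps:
$Q = -164$
$s = -2$ ($s = 22 - 24 = -2$)
$g = 245$ ($g = 3 - \left(\left(-2 - 76\right) - 164\right) = 3 - \left(-78 - 164\right) = 3 - -242 = 3 + 242 = 245$)
$v{\left(m,P \right)} = \frac{245}{3}$ ($v{\left(m,P \right)} = \frac{1}{3} \cdot 245 = \frac{245}{3}$)
$v{\left(-597,9 \cdot 2 \left(-6\right) \right)} - 128575 = \frac{245}{3} - 128575 = - \frac{385480}{3}$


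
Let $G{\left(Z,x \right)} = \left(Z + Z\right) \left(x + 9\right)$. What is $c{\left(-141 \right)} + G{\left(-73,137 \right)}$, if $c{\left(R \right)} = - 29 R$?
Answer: $-17227$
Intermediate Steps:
$G{\left(Z,x \right)} = 2 Z \left(9 + x\right)$
$c{\left(-141 \right)} + G{\left(-73,137 \right)} = \left(-29\right) \left(-141\right) + 2 \left(-73\right) \left(9 + 137\right) = 4089 + 2 \left(-73\right) 146 = 4089 - 21316 = -17227$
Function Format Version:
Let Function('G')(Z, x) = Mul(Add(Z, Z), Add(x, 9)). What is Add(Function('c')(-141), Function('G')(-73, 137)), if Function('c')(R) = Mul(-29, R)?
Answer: -17227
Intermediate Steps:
Function('G')(Z, x) = Mul(2, Z, Add(9, x)) (Function('G')(Z, x) = Mul(Mul(2, Z), Add(9, x)) = Mul(2, Z, Add(9, x)))
Add(Function('c')(-141), Function('G')(-73, 137)) = Add(Mul(-29, -141), Mul(2, -73, Add(9, 137))) = Add(4089, Mul(2, -73, 146)) = Add(4089, -21316) = -17227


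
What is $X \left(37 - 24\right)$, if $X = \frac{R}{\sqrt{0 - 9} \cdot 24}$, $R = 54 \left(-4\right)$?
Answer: $39 i \approx 39.0 i$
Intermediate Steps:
$R = -216$
$X = 3 i$ ($X = - \frac{216}{\sqrt{0 - 9} \cdot 24} = - \frac{216}{\sqrt{-9} \cdot 24} = - \frac{216}{3 i 24} = - \frac{216}{72 i} = - 216 \left(- \frac{i}{72}\right) = 3 i \approx 3.0 i$)
$X \left(37 - 24\right) = 3 i \left(37 - 24\right) = 3 i 13 = 39 i$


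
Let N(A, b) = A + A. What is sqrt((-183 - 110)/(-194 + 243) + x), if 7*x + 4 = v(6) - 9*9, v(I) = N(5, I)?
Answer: I*sqrt(818)/7 ≈ 4.0858*I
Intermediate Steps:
N(A, b) = 2*A
v(I) = 10 (v(I) = 2*5 = 10)
x = -75/7 (x = -4/7 + (10 - 9*9)/7 = -4/7 + (10 - 81)/7 = -4/7 + (1/7)*(-71) = -4/7 - 71/7 = -75/7 ≈ -10.714)
sqrt((-183 - 110)/(-194 + 243) + x) = sqrt((-183 - 110)/(-194 + 243) - 75/7) = sqrt(-293/49 - 75/7) = sqrt(-818/49) = I*sqrt(818)/7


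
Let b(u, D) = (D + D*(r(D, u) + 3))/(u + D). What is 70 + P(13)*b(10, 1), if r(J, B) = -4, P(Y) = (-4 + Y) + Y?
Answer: 70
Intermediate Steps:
P(Y) = -4 + 2*Y
b(u, D) = 0 (b(u, D) = (D + D*(-4 + 3))/(u + D) = (D + D*(-1))/(D + u) = (D - D)/(D + u) = 0/(D + u) = 0)
70 + P(13)*b(10, 1) = 70 + (-4 + 2*13)*0 = 70 + (-4 + 26)*0 = 70 + 22*0 = 70 + 0 = 70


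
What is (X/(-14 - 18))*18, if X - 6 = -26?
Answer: 45/4 ≈ 11.250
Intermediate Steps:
X = -20 (X = 6 - 26 = -20)
(X/(-14 - 18))*18 = -20/(-14 - 18)*18 = -20/(-32)*18 = -20*(-1/32)*18 = (5/8)*18 = 45/4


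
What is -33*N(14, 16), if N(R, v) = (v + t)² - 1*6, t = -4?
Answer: -4554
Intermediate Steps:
N(R, v) = -6 + (-4 + v)² (N(R, v) = (v - 4)² - 1*6 = (-4 + v)² - 6 = -6 + (-4 + v)²)
-33*N(14, 16) = -33*(-6 + (-4 + 16)²) = -33*(-6 + 12²) = -33*(-6 + 144) = -33*138 = -4554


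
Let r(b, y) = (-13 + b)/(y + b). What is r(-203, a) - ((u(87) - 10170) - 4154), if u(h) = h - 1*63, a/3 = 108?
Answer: 1730084/121 ≈ 14298.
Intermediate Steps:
a = 324 (a = 3*108 = 324)
u(h) = -63 + h (u(h) = h - 63 = -63 + h)
r(b, y) = (-13 + b)/(b + y)
r(-203, a) - ((u(87) - 10170) - 4154) = (-13 - 203)/(-203 + 324) - (((-63 + 87) - 10170) - 4154) = -216/121 - ((24 - 10170) - 4154) = (1/121)*(-216) - (-10146 - 4154) = -216/121 - 1*(-14300) = -216/121 + 14300 = 1730084/121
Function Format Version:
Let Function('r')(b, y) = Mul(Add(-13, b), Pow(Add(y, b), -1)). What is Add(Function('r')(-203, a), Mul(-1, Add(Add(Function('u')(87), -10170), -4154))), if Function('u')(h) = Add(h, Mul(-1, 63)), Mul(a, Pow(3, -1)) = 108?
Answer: Rational(1730084, 121) ≈ 14298.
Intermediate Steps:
a = 324 (a = Mul(3, 108) = 324)
Function('u')(h) = Add(-63, h) (Function('u')(h) = Add(h, -63) = Add(-63, h))
Function('r')(b, y) = Mul(Pow(Add(b, y), -1), Add(-13, b)) (Function('r')(b, y) = Mul(Add(-13, b), Pow(Add(b, y), -1)) = Mul(Pow(Add(b, y), -1), Add(-13, b)))
Add(Function('r')(-203, a), Mul(-1, Add(Add(Function('u')(87), -10170), -4154))) = Add(Mul(Pow(Add(-203, 324), -1), Add(-13, -203)), Mul(-1, Add(Add(Add(-63, 87), -10170), -4154))) = Add(Mul(Pow(121, -1), -216), Mul(-1, Add(Add(24, -10170), -4154))) = Add(Mul(Rational(1, 121), -216), Mul(-1, Add(-10146, -4154))) = Add(Rational(-216, 121), Mul(-1, -14300)) = Add(Rational(-216, 121), 14300) = Rational(1730084, 121)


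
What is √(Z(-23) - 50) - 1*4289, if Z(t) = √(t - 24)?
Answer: -4289 + √(-50 + I*√47) ≈ -4288.5 + 7.0876*I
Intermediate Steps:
Z(t) = √(-24 + t)
√(Z(-23) - 50) - 1*4289 = √(√(-24 - 23) - 50) - 1*4289 = √(√(-47) - 50) - 4289 = √(I*√47 - 50) - 4289 = √(-50 + I*√47) - 4289 = -4289 + √(-50 + I*√47)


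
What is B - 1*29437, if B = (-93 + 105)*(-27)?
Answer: -29761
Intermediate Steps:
B = -324 (B = 12*(-27) = -324)
B - 1*29437 = -324 - 1*29437 = -324 - 29437 = -29761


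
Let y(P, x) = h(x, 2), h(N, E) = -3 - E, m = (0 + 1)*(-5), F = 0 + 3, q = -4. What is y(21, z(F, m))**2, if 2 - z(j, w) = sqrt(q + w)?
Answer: 25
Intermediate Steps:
F = 3
m = -5 (m = 1*(-5) = -5)
z(j, w) = 2 - sqrt(-4 + w)
y(P, x) = -5 (y(P, x) = -3 - 1*2 = -3 - 2 = -5)
y(21, z(F, m))**2 = (-5)**2 = 25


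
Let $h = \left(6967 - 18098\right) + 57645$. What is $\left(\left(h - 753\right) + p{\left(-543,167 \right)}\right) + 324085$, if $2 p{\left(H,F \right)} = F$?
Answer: $\frac{739859}{2} \approx 3.6993 \cdot 10^{5}$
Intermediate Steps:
$p{\left(H,F \right)} = \frac{F}{2}$
$h = 46514$ ($h = -11131 + 57645 = 46514$)
$\left(\left(h - 753\right) + p{\left(-543,167 \right)}\right) + 324085 = \left(\left(46514 - 753\right) + \frac{1}{2} \cdot 167\right) + 324085 = \left(45761 + \frac{167}{2}\right) + 324085 = \frac{91689}{2} + 324085 = \frac{739859}{2}$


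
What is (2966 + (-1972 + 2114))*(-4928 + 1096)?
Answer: -11909856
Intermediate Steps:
(2966 + (-1972 + 2114))*(-4928 + 1096) = (2966 + 142)*(-3832) = 3108*(-3832) = -11909856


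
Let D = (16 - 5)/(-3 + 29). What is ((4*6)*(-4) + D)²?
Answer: 6175225/676 ≈ 9135.0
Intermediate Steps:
D = 11/26 ≈ 0.42308
((4*6)*(-4) + D)² = ((4*6)*(-4) + 11/26)² = (24*(-4) + 11/26)² = (-96 + 11/26)² = (-2485/26)² = 6175225/676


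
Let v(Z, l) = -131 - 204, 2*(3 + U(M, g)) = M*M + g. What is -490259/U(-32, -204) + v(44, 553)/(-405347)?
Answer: -18065898048/14997839 ≈ -1204.6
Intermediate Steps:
U(M, g) = -3 + g/2 + M**2/2 (U(M, g) = -3 + (M*M + g)/2 = -3 + (M**2 + g)/2 = -3 + (g + M**2)/2 = -3 + (g/2 + M**2/2) = -3 + g/2 + M**2/2)
v(Z, l) = -335
-490259/U(-32, -204) + v(44, 553)/(-405347) = -490259/(-3 + (1/2)*(-204) + (1/2)*(-32)**2) - 335/(-405347) = -490259/(-3 - 102 + (1/2)*1024) - 335*(-1/405347) = -490259/(-3 - 102 + 512) + 335/405347 = -490259/407 + 335/405347 = -490259*1/407 + 335/405347 = -44569/37 + 335/405347 = -18065898048/14997839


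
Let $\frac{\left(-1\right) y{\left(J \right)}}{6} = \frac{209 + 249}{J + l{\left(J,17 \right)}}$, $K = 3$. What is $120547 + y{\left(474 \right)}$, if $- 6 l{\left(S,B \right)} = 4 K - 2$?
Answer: $\frac{170806855}{1417} \approx 1.2054 \cdot 10^{5}$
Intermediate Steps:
$l{\left(S,B \right)} = - \frac{5}{3}$ ($l{\left(S,B \right)} = - \frac{4 \cdot 3 - 2}{6} = - \frac{12 - 2}{6} = \left(- \frac{1}{6}\right) 10 = - \frac{5}{3}$)
$y{\left(J \right)} = - \frac{2748}{- \frac{5}{3} + J}$ ($y{\left(J \right)} = - 6 \frac{209 + 249}{J - \frac{5}{3}} = - 6 \frac{458}{- \frac{5}{3} + J} = - \frac{2748}{- \frac{5}{3} + J}$)
$120547 + y{\left(474 \right)} = 120547 - \frac{8244}{-5 + 3 \cdot 474} = 120547 - \frac{8244}{-5 + 1422} = 120547 - \frac{8244}{1417} = \frac{170806855}{1417}$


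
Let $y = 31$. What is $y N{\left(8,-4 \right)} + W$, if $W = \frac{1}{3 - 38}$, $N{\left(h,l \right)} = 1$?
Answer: $\frac{1084}{35} \approx 30.971$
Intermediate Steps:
$W = - \frac{1}{35}$ ($W = \frac{1}{-35} = - \frac{1}{35} \approx -0.028571$)
$y N{\left(8,-4 \right)} + W = 31 \cdot 1 - \frac{1}{35} = 31 - \frac{1}{35} = \frac{1084}{35}$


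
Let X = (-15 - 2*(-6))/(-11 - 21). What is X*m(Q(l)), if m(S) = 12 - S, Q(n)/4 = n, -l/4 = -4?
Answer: -39/8 ≈ -4.8750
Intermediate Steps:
l = 16 (l = -4*(-4) = 16)
Q(n) = 4*n
X = 3/32 (X = (-15 + 12)/(-32) = -3*(-1/32) = 3/32 ≈ 0.093750)
X*m(Q(l)) = 3*(12 - 4*16)/32 = 3*(12 - 1*64)/32 = 3*(12 - 64)/32 = (3/32)*(-52) = -39/8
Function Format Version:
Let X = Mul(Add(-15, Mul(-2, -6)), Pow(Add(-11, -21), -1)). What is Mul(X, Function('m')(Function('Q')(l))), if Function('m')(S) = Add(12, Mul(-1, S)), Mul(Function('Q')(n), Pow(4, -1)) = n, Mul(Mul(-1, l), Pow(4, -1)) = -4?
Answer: Rational(-39, 8) ≈ -4.8750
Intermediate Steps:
l = 16 (l = Mul(-4, -4) = 16)
Function('Q')(n) = Mul(4, n)
X = Rational(3, 32) (X = Mul(Add(-15, 12), Pow(-32, -1)) = Mul(-3, Rational(-1, 32)) = Rational(3, 32) ≈ 0.093750)
Mul(X, Function('m')(Function('Q')(l))) = Mul(Rational(3, 32), Add(12, Mul(-1, Mul(4, 16)))) = Mul(Rational(3, 32), Add(12, Mul(-1, 64))) = Mul(Rational(3, 32), Add(12, -64)) = Mul(Rational(3, 32), -52) = Rational(-39, 8)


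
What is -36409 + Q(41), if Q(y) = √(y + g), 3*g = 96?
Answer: -36409 + √73 ≈ -36400.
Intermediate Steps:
g = 32 (g = (⅓)*96 = 32)
Q(y) = √(32 + y) (Q(y) = √(y + 32) = √(32 + y))
-36409 + Q(41) = -36409 + √(32 + 41) = -36409 + √73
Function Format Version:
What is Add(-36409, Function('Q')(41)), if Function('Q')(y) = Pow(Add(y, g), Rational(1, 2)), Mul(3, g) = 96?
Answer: Add(-36409, Pow(73, Rational(1, 2))) ≈ -36400.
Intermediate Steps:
g = 32 (g = Mul(Rational(1, 3), 96) = 32)
Function('Q')(y) = Pow(Add(32, y), Rational(1, 2)) (Function('Q')(y) = Pow(Add(y, 32), Rational(1, 2)) = Pow(Add(32, y), Rational(1, 2)))
Add(-36409, Function('Q')(41)) = Add(-36409, Pow(Add(32, 41), Rational(1, 2))) = Add(-36409, Pow(73, Rational(1, 2)))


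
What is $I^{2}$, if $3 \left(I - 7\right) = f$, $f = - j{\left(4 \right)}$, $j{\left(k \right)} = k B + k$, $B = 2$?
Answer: $9$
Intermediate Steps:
$j{\left(k \right)} = 3 k$ ($j{\left(k \right)} = k 2 + k = 2 k + k = 3 k$)
$f = -12$ ($f = - 3 \cdot 4 = \left(-1\right) 12 = -12$)
$I = 3$ ($I = 7 + \frac{1}{3} \left(-12\right) = 7 - 4 = 3$)
$I^{2} = 3^{2} = 9$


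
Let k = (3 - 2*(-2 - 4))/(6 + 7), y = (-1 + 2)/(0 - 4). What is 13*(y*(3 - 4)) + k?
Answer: 229/52 ≈ 4.4038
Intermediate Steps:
y = -1/4 (y = 1/(-4) = 1*(-1/4) = -1/4 ≈ -0.25000)
k = 15/13 (k = (3 - 2*(-6))/13 = (3 + 12)*(1/13) = 15*(1/13) = 15/13 ≈ 1.1538)
13*(y*(3 - 4)) + k = 13*(-(3 - 4)/4) + 15/13 = 13*(-1/4*(-1)) + 15/13 = 13*(1/4) + 15/13 = 13/4 + 15/13 = 229/52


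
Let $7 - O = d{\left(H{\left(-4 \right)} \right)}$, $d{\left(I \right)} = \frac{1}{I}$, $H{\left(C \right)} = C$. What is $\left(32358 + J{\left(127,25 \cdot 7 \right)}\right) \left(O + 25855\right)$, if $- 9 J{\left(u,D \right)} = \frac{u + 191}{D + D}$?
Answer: $\frac{585793652251}{700} \approx 8.3685 \cdot 10^{8}$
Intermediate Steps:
$J{\left(u,D \right)} = - \frac{191 + u}{18 D}$ ($J{\left(u,D \right)} = - \frac{\left(u + 191\right) \frac{1}{D + D}}{9} = - \frac{\left(191 + u\right) \frac{1}{2 D}}{9} = - \frac{\frac{1}{2} \frac{1}{D} \left(191 + u\right)}{9} = - \frac{191 + u}{18 D}$)
$O = \frac{29}{4}$ ($O = 7 - \frac{1}{-4} = 7 - - \frac{1}{4} = 7 + \frac{1}{4} = \frac{29}{4} \approx 7.25$)
$\left(32358 + J{\left(127,25 \cdot 7 \right)}\right) \left(O + 25855\right) = \left(32358 + \frac{-191 - 127}{18 \cdot 25 \cdot 7}\right) \left(\frac{29}{4} + 25855\right) = \left(32358 + \frac{-191 - 127}{18 \cdot 175}\right) \frac{103449}{4} = \left(32358 + \frac{1}{18} \cdot \frac{1}{175} \left(-318\right)\right) \frac{103449}{4} = \left(32358 - \frac{53}{525}\right) \frac{103449}{4} = \frac{16987897}{525} \cdot \frac{103449}{4} = \frac{585793652251}{700}$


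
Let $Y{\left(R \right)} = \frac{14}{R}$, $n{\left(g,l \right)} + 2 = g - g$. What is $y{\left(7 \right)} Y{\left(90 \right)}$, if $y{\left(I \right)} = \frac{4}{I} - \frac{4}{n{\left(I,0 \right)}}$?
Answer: $\frac{2}{5} \approx 0.4$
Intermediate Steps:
$n{\left(g,l \right)} = -2$ ($n{\left(g,l \right)} = -2 + \left(g - g\right) = -2 + 0 = -2$)
$y{\left(I \right)} = 2 + \frac{4}{I}$ ($y{\left(I \right)} = \frac{4}{I} - \frac{4}{-2} = \frac{4}{I} - -2 = \frac{4}{I} + 2 = 2 + \frac{4}{I}$)
$y{\left(7 \right)} Y{\left(90 \right)} = \left(2 + \frac{4}{7}\right) \frac{14}{90} = \left(2 + 4 \cdot \frac{1}{7}\right) 14 \cdot \frac{1}{90} = \left(2 + \frac{4}{7}\right) \frac{7}{45} = \frac{18}{7} \cdot \frac{7}{45} = \frac{2}{5}$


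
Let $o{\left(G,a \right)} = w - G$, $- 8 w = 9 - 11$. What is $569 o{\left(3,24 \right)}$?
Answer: $- \frac{6259}{4} \approx -1564.8$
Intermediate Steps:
$w = \frac{1}{4}$ ($w = - \frac{9 - 11}{8} = \left(- \frac{1}{8}\right) \left(-2\right) = \frac{1}{4} \approx 0.25$)
$o{\left(G,a \right)} = \frac{1}{4} - G$
$569 o{\left(3,24 \right)} = 569 \left(\frac{1}{4} - 3\right) = 569 \left(- \frac{11}{4}\right) = - \frac{6259}{4}$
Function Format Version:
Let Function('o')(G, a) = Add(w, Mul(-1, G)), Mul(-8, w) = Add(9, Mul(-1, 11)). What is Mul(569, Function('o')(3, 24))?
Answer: Rational(-6259, 4) ≈ -1564.8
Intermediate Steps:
w = Rational(1, 4) (w = Mul(Rational(-1, 8), Add(9, Mul(-1, 11))) = Mul(Rational(-1, 8), Add(9, -11)) = Mul(Rational(-1, 8), -2) = Rational(1, 4) ≈ 0.25000)
Function('o')(G, a) = Add(Rational(1, 4), Mul(-1, G))
Mul(569, Function('o')(3, 24)) = Mul(569, Add(Rational(1, 4), Mul(-1, 3))) = Mul(569, Add(Rational(1, 4), -3)) = Mul(569, Rational(-11, 4)) = Rational(-6259, 4)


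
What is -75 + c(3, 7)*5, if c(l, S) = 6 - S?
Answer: -80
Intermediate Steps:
-75 + c(3, 7)*5 = -75 + (6 - 1*7)*5 = -75 + (6 - 7)*5 = -75 - 1*5 = -75 - 5 = -80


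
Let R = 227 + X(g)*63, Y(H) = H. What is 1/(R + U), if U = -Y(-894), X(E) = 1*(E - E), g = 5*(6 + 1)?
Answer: 1/1121 ≈ 0.00089206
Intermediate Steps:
g = 35 (g = 5*7 = 35)
X(E) = 0 (X(E) = 1*0 = 0)
R = 227 (R = 227 + 0*63 = 227 + 0 = 227)
U = 894 (U = -1*(-894) = 894)
1/(R + U) = 1/(227 + 894) = 1/1121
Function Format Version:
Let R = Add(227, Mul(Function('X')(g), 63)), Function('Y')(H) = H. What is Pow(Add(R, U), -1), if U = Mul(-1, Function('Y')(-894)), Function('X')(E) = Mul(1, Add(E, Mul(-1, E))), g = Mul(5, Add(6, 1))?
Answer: Rational(1, 1121) ≈ 0.00089206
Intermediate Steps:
g = 35 (g = Mul(5, 7) = 35)
Function('X')(E) = 0 (Function('X')(E) = Mul(1, 0) = 0)
R = 227 (R = Add(227, Mul(0, 63)) = Add(227, 0) = 227)
U = 894 (U = Mul(-1, -894) = 894)
Pow(Add(R, U), -1) = Pow(Add(227, 894), -1) = Pow(1121, -1) = Rational(1, 1121)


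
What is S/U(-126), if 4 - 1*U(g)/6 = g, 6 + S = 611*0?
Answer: -1/130 ≈ -0.0076923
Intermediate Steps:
S = -6 (S = -6 + 611*0 = -6 + 0 = -6)
U(g) = 24 - 6*g
S/U(-126) = -6/(24 - 6*(-126)) = -6/(24 + 756) = -6/780 = -6*1/780 = -1/130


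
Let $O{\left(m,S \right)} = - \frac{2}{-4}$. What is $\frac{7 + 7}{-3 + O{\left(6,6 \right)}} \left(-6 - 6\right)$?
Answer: $\frac{336}{5} \approx 67.2$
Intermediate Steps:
$O{\left(m,S \right)} = \frac{1}{2}$ ($O{\left(m,S \right)} = \left(-2\right) \left(- \frac{1}{4}\right) = \frac{1}{2}$)
$\frac{7 + 7}{-3 + O{\left(6,6 \right)}} \left(-6 - 6\right) = \frac{7 + 7}{-3 + \frac{1}{2}} \left(-6 - 6\right) = \frac{14}{- \frac{5}{2}} \left(-12\right) = 14 \left(- \frac{2}{5}\right) \left(-12\right) = \left(- \frac{28}{5}\right) \left(-12\right) = \frac{336}{5}$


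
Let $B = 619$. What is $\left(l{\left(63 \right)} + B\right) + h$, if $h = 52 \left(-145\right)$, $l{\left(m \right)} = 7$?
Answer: $-6914$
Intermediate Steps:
$h = -7540$
$\left(l{\left(63 \right)} + B\right) + h = \left(7 + 619\right) - 7540 = 626 - 7540 = -6914$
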